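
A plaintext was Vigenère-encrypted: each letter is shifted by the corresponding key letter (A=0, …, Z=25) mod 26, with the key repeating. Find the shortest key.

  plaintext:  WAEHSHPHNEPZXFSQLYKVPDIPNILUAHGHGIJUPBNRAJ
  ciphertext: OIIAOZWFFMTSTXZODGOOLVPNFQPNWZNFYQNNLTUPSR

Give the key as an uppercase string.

SIETWSHY

  i= 0: O-W = 18 → S
  i= 1: I-A =  8 → I
  i= 2: I-E =  4 → E
  i= 3: A-H = 19 → T
  i= 4: O-S = 22 → W
  i= 5: Z-H = 18 → S
  i= 6: W-P =  7 → H
  i= 7: F-H = 24 → Y
  i= 8: F-N = 18 → S
  i= 9: M-E =  8 → I
  i=10: T-P =  4 → E
  i=11: S-Z = 19 → T
  i=12: T-X = 22 → W
  i=13: X-F = 18 → S
  i=14: Z-S =  7 → H
  i=15: O-Q = 24 → Y
  i=16: D-L = 18 → S
  i=17: G-Y =  8 → I
  i=18: O-K =  4 → E
  i=19: O-V = 19 → T
  i=20: L-P = 22 → W
  i=21: V-D = 18 → S
  i=22: P-I =  7 → H
  i=23: N-P = 24 → Y
  i=24: F-N = 18 → S
  i=25: Q-I =  8 → I
  i=26: P-L =  4 → E
  i=27: N-U = 19 → T
  i=28: W-A = 22 → W
  i=29: Z-H = 18 → S
  i=30: N-G =  7 → H
  i=31: F-H = 24 → Y
  i=32: Y-G = 18 → S
  i=33: Q-I =  8 → I
  i=34: N-J =  4 → E
  i=35: N-U = 19 → T
  i=36: L-P = 22 → W
  i=37: T-B = 18 → S
  i=38: U-N =  7 → H
  i=39: P-R = 24 → Y
  i=40: S-A = 18 → S
  i=41: R-J =  8 → I
  shifts repeat with period 8: SIETWSHY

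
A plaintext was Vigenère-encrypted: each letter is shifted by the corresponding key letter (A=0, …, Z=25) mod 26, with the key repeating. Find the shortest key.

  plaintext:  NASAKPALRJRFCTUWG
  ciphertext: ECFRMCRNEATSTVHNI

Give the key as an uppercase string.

RCN

  i= 0: E-N = 17 → R
  i= 1: C-A =  2 → C
  i= 2: F-S = 13 → N
  i= 3: R-A = 17 → R
  i= 4: M-K =  2 → C
  i= 5: C-P = 13 → N
  i= 6: R-A = 17 → R
  i= 7: N-L =  2 → C
  i= 8: E-R = 13 → N
  i= 9: A-J = 17 → R
  i=10: T-R =  2 → C
  i=11: S-F = 13 → N
  i=12: T-C = 17 → R
  i=13: V-T =  2 → C
  i=14: H-U = 13 → N
  i=15: N-W = 17 → R
  i=16: I-G =  2 → C
  shifts repeat with period 3: RCN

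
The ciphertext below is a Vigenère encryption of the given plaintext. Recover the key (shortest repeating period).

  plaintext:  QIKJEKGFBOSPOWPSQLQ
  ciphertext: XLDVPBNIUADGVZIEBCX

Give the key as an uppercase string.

  i= 0: X-Q =  7 → H
  i= 1: L-I =  3 → D
  i= 2: D-K = 19 → T
  i= 3: V-J = 12 → M
  i= 4: P-E = 11 → L
  i= 5: B-K = 17 → R
  i= 6: N-G =  7 → H
  i= 7: I-F =  3 → D
  i= 8: U-B = 19 → T
  i= 9: A-O = 12 → M
  i=10: D-S = 11 → L
  i=11: G-P = 17 → R
  i=12: V-O =  7 → H
  i=13: Z-W =  3 → D
  i=14: I-P = 19 → T
  i=15: E-S = 12 → M
  i=16: B-Q = 11 → L
  i=17: C-L = 17 → R
  i=18: X-Q =  7 → H
  shifts repeat with period 6: HDTMLR

HDTMLR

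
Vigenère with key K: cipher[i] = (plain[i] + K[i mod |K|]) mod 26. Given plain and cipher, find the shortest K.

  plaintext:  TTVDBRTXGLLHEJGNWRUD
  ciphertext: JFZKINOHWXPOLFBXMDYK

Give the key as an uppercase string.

QMEHHWVK

  i= 0: J-T = 16 → Q
  i= 1: F-T = 12 → M
  i= 2: Z-V =  4 → E
  i= 3: K-D =  7 → H
  i= 4: I-B =  7 → H
  i= 5: N-R = 22 → W
  i= 6: O-T = 21 → V
  i= 7: H-X = 10 → K
  i= 8: W-G = 16 → Q
  i= 9: X-L = 12 → M
  i=10: P-L =  4 → E
  i=11: O-H =  7 → H
  i=12: L-E =  7 → H
  i=13: F-J = 22 → W
  i=14: B-G = 21 → V
  i=15: X-N = 10 → K
  i=16: M-W = 16 → Q
  i=17: D-R = 12 → M
  i=18: Y-U =  4 → E
  i=19: K-D =  7 → H
  shifts repeat with period 8: QMEHHWVK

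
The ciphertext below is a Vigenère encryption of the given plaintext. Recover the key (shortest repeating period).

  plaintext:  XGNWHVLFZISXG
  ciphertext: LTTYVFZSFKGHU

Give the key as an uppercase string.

  i= 0: L-X = 14 → O
  i= 1: T-G = 13 → N
  i= 2: T-N =  6 → G
  i= 3: Y-W =  2 → C
  i= 4: V-H = 14 → O
  i= 5: F-V = 10 → K
  i= 6: Z-L = 14 → O
  i= 7: S-F = 13 → N
  i= 8: F-Z =  6 → G
  i= 9: K-I =  2 → C
  i=10: G-S = 14 → O
  i=11: H-X = 10 → K
  i=12: U-G = 14 → O
  shifts repeat with period 6: ONGCOK

ONGCOK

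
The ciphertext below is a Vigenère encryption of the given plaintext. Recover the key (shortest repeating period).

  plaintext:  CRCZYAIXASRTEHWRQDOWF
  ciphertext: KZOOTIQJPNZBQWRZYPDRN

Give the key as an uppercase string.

  i= 0: K-C =  8 → I
  i= 1: Z-R =  8 → I
  i= 2: O-C = 12 → M
  i= 3: O-Z = 15 → P
  i= 4: T-Y = 21 → V
  i= 5: I-A =  8 → I
  i= 6: Q-I =  8 → I
  i= 7: J-X = 12 → M
  i= 8: P-A = 15 → P
  i= 9: N-S = 21 → V
  i=10: Z-R =  8 → I
  i=11: B-T =  8 → I
  i=12: Q-E = 12 → M
  i=13: W-H = 15 → P
  i=14: R-W = 21 → V
  i=15: Z-R =  8 → I
  i=16: Y-Q =  8 → I
  i=17: P-D = 12 → M
  i=18: D-O = 15 → P
  i=19: R-W = 21 → V
  i=20: N-F =  8 → I
  shifts repeat with period 5: IIMPV

IIMPV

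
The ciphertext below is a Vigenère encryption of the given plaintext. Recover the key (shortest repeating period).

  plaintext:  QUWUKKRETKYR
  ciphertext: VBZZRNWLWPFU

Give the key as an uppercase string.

FHD

  i= 0: V-Q =  5 → F
  i= 1: B-U =  7 → H
  i= 2: Z-W =  3 → D
  i= 3: Z-U =  5 → F
  i= 4: R-K =  7 → H
  i= 5: N-K =  3 → D
  i= 6: W-R =  5 → F
  i= 7: L-E =  7 → H
  i= 8: W-T =  3 → D
  i= 9: P-K =  5 → F
  i=10: F-Y =  7 → H
  i=11: U-R =  3 → D
  shifts repeat with period 3: FHD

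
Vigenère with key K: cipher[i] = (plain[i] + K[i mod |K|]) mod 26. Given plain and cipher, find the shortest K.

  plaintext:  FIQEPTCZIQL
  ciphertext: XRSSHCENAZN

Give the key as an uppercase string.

  i= 0: X-F = 18 → S
  i= 1: R-I =  9 → J
  i= 2: S-Q =  2 → C
  i= 3: S-E = 14 → O
  i= 4: H-P = 18 → S
  i= 5: C-T =  9 → J
  i= 6: E-C =  2 → C
  i= 7: N-Z = 14 → O
  i= 8: A-I = 18 → S
  i= 9: Z-Q =  9 → J
  i=10: N-L =  2 → C
  shifts repeat with period 4: SJCO

SJCO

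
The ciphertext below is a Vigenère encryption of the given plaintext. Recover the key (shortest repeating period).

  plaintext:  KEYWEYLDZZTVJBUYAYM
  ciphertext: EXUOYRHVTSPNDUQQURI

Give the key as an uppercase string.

  i= 0: E-K = 20 → U
  i= 1: X-E = 19 → T
  i= 2: U-Y = 22 → W
  i= 3: O-W = 18 → S
  i= 4: Y-E = 20 → U
  i= 5: R-Y = 19 → T
  i= 6: H-L = 22 → W
  i= 7: V-D = 18 → S
  i= 8: T-Z = 20 → U
  i= 9: S-Z = 19 → T
  i=10: P-T = 22 → W
  i=11: N-V = 18 → S
  i=12: D-J = 20 → U
  i=13: U-B = 19 → T
  i=14: Q-U = 22 → W
  i=15: Q-Y = 18 → S
  i=16: U-A = 20 → U
  i=17: R-Y = 19 → T
  i=18: I-M = 22 → W
  shifts repeat with period 4: UTWS

UTWS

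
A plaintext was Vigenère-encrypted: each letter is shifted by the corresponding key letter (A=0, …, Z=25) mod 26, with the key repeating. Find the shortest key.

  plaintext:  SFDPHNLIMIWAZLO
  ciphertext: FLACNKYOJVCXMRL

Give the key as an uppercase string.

NGX

  i= 0: F-S = 13 → N
  i= 1: L-F =  6 → G
  i= 2: A-D = 23 → X
  i= 3: C-P = 13 → N
  i= 4: N-H =  6 → G
  i= 5: K-N = 23 → X
  i= 6: Y-L = 13 → N
  i= 7: O-I =  6 → G
  i= 8: J-M = 23 → X
  i= 9: V-I = 13 → N
  i=10: C-W =  6 → G
  i=11: X-A = 23 → X
  i=12: M-Z = 13 → N
  i=13: R-L =  6 → G
  i=14: L-O = 23 → X
  shifts repeat with period 3: NGX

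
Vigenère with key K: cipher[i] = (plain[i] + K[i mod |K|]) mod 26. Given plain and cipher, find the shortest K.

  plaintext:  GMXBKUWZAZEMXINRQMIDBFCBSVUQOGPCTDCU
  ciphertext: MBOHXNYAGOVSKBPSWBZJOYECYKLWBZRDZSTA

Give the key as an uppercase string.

GPRGNTCB

  i= 0: M-G =  6 → G
  i= 1: B-M = 15 → P
  i= 2: O-X = 17 → R
  i= 3: H-B =  6 → G
  i= 4: X-K = 13 → N
  i= 5: N-U = 19 → T
  i= 6: Y-W =  2 → C
  i= 7: A-Z =  1 → B
  i= 8: G-A =  6 → G
  i= 9: O-Z = 15 → P
  i=10: V-E = 17 → R
  i=11: S-M =  6 → G
  i=12: K-X = 13 → N
  i=13: B-I = 19 → T
  i=14: P-N =  2 → C
  i=15: S-R =  1 → B
  i=16: W-Q =  6 → G
  i=17: B-M = 15 → P
  i=18: Z-I = 17 → R
  i=19: J-D =  6 → G
  i=20: O-B = 13 → N
  i=21: Y-F = 19 → T
  i=22: E-C =  2 → C
  i=23: C-B =  1 → B
  i=24: Y-S =  6 → G
  i=25: K-V = 15 → P
  i=26: L-U = 17 → R
  i=27: W-Q =  6 → G
  i=28: B-O = 13 → N
  i=29: Z-G = 19 → T
  i=30: R-P =  2 → C
  i=31: D-C =  1 → B
  i=32: Z-T =  6 → G
  i=33: S-D = 15 → P
  i=34: T-C = 17 → R
  i=35: A-U =  6 → G
  shifts repeat with period 8: GPRGNTCB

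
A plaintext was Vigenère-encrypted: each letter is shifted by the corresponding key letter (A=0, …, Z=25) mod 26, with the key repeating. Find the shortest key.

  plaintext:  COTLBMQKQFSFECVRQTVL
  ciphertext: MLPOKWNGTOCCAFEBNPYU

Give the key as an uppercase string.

  i= 0: M-C = 10 → K
  i= 1: L-O = 23 → X
  i= 2: P-T = 22 → W
  i= 3: O-L =  3 → D
  i= 4: K-B =  9 → J
  i= 5: W-M = 10 → K
  i= 6: N-Q = 23 → X
  i= 7: G-K = 22 → W
  i= 8: T-Q =  3 → D
  i= 9: O-F =  9 → J
  i=10: C-S = 10 → K
  i=11: C-F = 23 → X
  i=12: A-E = 22 → W
  i=13: F-C =  3 → D
  i=14: E-V =  9 → J
  i=15: B-R = 10 → K
  i=16: N-Q = 23 → X
  i=17: P-T = 22 → W
  i=18: Y-V =  3 → D
  i=19: U-L =  9 → J
  shifts repeat with period 5: KXWDJ

KXWDJ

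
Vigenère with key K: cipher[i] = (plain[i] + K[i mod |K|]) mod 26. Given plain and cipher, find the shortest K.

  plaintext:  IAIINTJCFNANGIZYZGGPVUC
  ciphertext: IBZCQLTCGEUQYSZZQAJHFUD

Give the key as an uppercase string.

  i= 0: I-I =  0 → A
  i= 1: B-A =  1 → B
  i= 2: Z-I = 17 → R
  i= 3: C-I = 20 → U
  i= 4: Q-N =  3 → D
  i= 5: L-T = 18 → S
  i= 6: T-J = 10 → K
  i= 7: C-C =  0 → A
  i= 8: G-F =  1 → B
  i= 9: E-N = 17 → R
  i=10: U-A = 20 → U
  i=11: Q-N =  3 → D
  i=12: Y-G = 18 → S
  i=13: S-I = 10 → K
  i=14: Z-Z =  0 → A
  i=15: Z-Y =  1 → B
  i=16: Q-Z = 17 → R
  i=17: A-G = 20 → U
  i=18: J-G =  3 → D
  i=19: H-P = 18 → S
  i=20: F-V = 10 → K
  i=21: U-U =  0 → A
  i=22: D-C =  1 → B
  shifts repeat with period 7: ABRUDSK

ABRUDSK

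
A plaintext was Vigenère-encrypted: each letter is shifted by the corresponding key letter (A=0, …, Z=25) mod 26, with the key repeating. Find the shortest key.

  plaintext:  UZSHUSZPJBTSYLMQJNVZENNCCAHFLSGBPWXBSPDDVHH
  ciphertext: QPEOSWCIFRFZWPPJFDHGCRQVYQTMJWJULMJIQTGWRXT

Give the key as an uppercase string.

WQMHYEDT

  i= 0: Q-U = 22 → W
  i= 1: P-Z = 16 → Q
  i= 2: E-S = 12 → M
  i= 3: O-H =  7 → H
  i= 4: S-U = 24 → Y
  i= 5: W-S =  4 → E
  i= 6: C-Z =  3 → D
  i= 7: I-P = 19 → T
  i= 8: F-J = 22 → W
  i= 9: R-B = 16 → Q
  i=10: F-T = 12 → M
  i=11: Z-S =  7 → H
  i=12: W-Y = 24 → Y
  i=13: P-L =  4 → E
  i=14: P-M =  3 → D
  i=15: J-Q = 19 → T
  i=16: F-J = 22 → W
  i=17: D-N = 16 → Q
  i=18: H-V = 12 → M
  i=19: G-Z =  7 → H
  i=20: C-E = 24 → Y
  i=21: R-N =  4 → E
  i=22: Q-N =  3 → D
  i=23: V-C = 19 → T
  i=24: Y-C = 22 → W
  i=25: Q-A = 16 → Q
  i=26: T-H = 12 → M
  i=27: M-F =  7 → H
  i=28: J-L = 24 → Y
  i=29: W-S =  4 → E
  i=30: J-G =  3 → D
  i=31: U-B = 19 → T
  i=32: L-P = 22 → W
  i=33: M-W = 16 → Q
  i=34: J-X = 12 → M
  i=35: I-B =  7 → H
  i=36: Q-S = 24 → Y
  i=37: T-P =  4 → E
  i=38: G-D =  3 → D
  i=39: W-D = 19 → T
  i=40: R-V = 22 → W
  i=41: X-H = 16 → Q
  i=42: T-H = 12 → M
  shifts repeat with period 8: WQMHYEDT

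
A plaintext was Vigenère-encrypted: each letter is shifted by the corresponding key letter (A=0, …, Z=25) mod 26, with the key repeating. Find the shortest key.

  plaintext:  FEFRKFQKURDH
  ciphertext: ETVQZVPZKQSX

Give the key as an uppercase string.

  i= 0: E-F = 25 → Z
  i= 1: T-E = 15 → P
  i= 2: V-F = 16 → Q
  i= 3: Q-R = 25 → Z
  i= 4: Z-K = 15 → P
  i= 5: V-F = 16 → Q
  i= 6: P-Q = 25 → Z
  i= 7: Z-K = 15 → P
  i= 8: K-U = 16 → Q
  i= 9: Q-R = 25 → Z
  i=10: S-D = 15 → P
  i=11: X-H = 16 → Q
  shifts repeat with period 3: ZPQ

ZPQ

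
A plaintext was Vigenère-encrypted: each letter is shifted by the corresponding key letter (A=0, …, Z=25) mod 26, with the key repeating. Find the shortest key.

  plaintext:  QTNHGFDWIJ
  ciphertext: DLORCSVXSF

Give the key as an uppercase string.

NSBKW

  i= 0: D-Q = 13 → N
  i= 1: L-T = 18 → S
  i= 2: O-N =  1 → B
  i= 3: R-H = 10 → K
  i= 4: C-G = 22 → W
  i= 5: S-F = 13 → N
  i= 6: V-D = 18 → S
  i= 7: X-W =  1 → B
  i= 8: S-I = 10 → K
  i= 9: F-J = 22 → W
  shifts repeat with period 5: NSBKW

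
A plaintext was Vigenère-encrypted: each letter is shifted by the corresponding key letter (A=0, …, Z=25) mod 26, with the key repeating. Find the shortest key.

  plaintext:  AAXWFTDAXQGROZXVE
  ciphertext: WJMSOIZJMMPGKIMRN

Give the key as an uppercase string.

WJP

  i= 0: W-A = 22 → W
  i= 1: J-A =  9 → J
  i= 2: M-X = 15 → P
  i= 3: S-W = 22 → W
  i= 4: O-F =  9 → J
  i= 5: I-T = 15 → P
  i= 6: Z-D = 22 → W
  i= 7: J-A =  9 → J
  i= 8: M-X = 15 → P
  i= 9: M-Q = 22 → W
  i=10: P-G =  9 → J
  i=11: G-R = 15 → P
  i=12: K-O = 22 → W
  i=13: I-Z =  9 → J
  i=14: M-X = 15 → P
  i=15: R-V = 22 → W
  i=16: N-E =  9 → J
  shifts repeat with period 3: WJP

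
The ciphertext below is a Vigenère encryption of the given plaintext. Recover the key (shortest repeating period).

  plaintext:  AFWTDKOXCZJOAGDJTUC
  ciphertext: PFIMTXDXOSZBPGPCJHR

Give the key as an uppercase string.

PAMTQN

  i= 0: P-A = 15 → P
  i= 1: F-F =  0 → A
  i= 2: I-W = 12 → M
  i= 3: M-T = 19 → T
  i= 4: T-D = 16 → Q
  i= 5: X-K = 13 → N
  i= 6: D-O = 15 → P
  i= 7: X-X =  0 → A
  i= 8: O-C = 12 → M
  i= 9: S-Z = 19 → T
  i=10: Z-J = 16 → Q
  i=11: B-O = 13 → N
  i=12: P-A = 15 → P
  i=13: G-G =  0 → A
  i=14: P-D = 12 → M
  i=15: C-J = 19 → T
  i=16: J-T = 16 → Q
  i=17: H-U = 13 → N
  i=18: R-C = 15 → P
  shifts repeat with period 6: PAMTQN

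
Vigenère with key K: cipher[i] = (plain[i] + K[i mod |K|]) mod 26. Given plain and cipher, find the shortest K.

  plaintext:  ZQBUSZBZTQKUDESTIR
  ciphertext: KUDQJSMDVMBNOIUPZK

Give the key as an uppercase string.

LECWRT

  i= 0: K-Z = 11 → L
  i= 1: U-Q =  4 → E
  i= 2: D-B =  2 → C
  i= 3: Q-U = 22 → W
  i= 4: J-S = 17 → R
  i= 5: S-Z = 19 → T
  i= 6: M-B = 11 → L
  i= 7: D-Z =  4 → E
  i= 8: V-T =  2 → C
  i= 9: M-Q = 22 → W
  i=10: B-K = 17 → R
  i=11: N-U = 19 → T
  i=12: O-D = 11 → L
  i=13: I-E =  4 → E
  i=14: U-S =  2 → C
  i=15: P-T = 22 → W
  i=16: Z-I = 17 → R
  i=17: K-R = 19 → T
  shifts repeat with period 6: LECWRT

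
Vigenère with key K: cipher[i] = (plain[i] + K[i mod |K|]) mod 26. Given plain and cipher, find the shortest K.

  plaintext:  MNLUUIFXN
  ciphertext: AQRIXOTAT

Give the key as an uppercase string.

  i= 0: A-M = 14 → O
  i= 1: Q-N =  3 → D
  i= 2: R-L =  6 → G
  i= 3: I-U = 14 → O
  i= 4: X-U =  3 → D
  i= 5: O-I =  6 → G
  i= 6: T-F = 14 → O
  i= 7: A-X =  3 → D
  i= 8: T-N =  6 → G
  shifts repeat with period 3: ODG

ODG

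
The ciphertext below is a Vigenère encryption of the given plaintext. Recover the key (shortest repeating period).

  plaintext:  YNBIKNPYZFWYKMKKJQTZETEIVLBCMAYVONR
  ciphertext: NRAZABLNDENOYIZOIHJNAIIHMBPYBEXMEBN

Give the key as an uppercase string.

  i= 0: N-Y = 15 → P
  i= 1: R-N =  4 → E
  i= 2: A-B = 25 → Z
  i= 3: Z-I = 17 → R
  i= 4: A-K = 16 → Q
  i= 5: B-N = 14 → O
  i= 6: L-P = 22 → W
  i= 7: N-Y = 15 → P
  i= 8: D-Z =  4 → E
  i= 9: E-F = 25 → Z
  i=10: N-W = 17 → R
  i=11: O-Y = 16 → Q
  i=12: Y-K = 14 → O
  i=13: I-M = 22 → W
  i=14: Z-K = 15 → P
  i=15: O-K =  4 → E
  i=16: I-J = 25 → Z
  i=17: H-Q = 17 → R
  i=18: J-T = 16 → Q
  i=19: N-Z = 14 → O
  i=20: A-E = 22 → W
  i=21: I-T = 15 → P
  i=22: I-E =  4 → E
  i=23: H-I = 25 → Z
  i=24: M-V = 17 → R
  i=25: B-L = 16 → Q
  i=26: P-B = 14 → O
  i=27: Y-C = 22 → W
  i=28: B-M = 15 → P
  i=29: E-A =  4 → E
  i=30: X-Y = 25 → Z
  i=31: M-V = 17 → R
  i=32: E-O = 16 → Q
  i=33: B-N = 14 → O
  i=34: N-R = 22 → W
  shifts repeat with period 7: PEZRQOW

PEZRQOW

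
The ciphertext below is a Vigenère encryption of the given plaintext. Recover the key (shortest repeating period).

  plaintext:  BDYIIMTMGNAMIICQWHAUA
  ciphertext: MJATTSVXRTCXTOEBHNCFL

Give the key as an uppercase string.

  i= 0: M-B = 11 → L
  i= 1: J-D =  6 → G
  i= 2: A-Y =  2 → C
  i= 3: T-I = 11 → L
  i= 4: T-I = 11 → L
  i= 5: S-M =  6 → G
  i= 6: V-T =  2 → C
  i= 7: X-M = 11 → L
  i= 8: R-G = 11 → L
  i= 9: T-N =  6 → G
  i=10: C-A =  2 → C
  i=11: X-M = 11 → L
  i=12: T-I = 11 → L
  i=13: O-I =  6 → G
  i=14: E-C =  2 → C
  i=15: B-Q = 11 → L
  i=16: H-W = 11 → L
  i=17: N-H =  6 → G
  i=18: C-A =  2 → C
  i=19: F-U = 11 → L
  i=20: L-A = 11 → L
  shifts repeat with period 4: LGCL

LGCL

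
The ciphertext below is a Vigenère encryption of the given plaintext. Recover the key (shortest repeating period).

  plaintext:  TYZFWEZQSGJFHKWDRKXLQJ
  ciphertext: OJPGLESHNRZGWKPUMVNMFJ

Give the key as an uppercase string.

VLQBPATR

  i= 0: O-T = 21 → V
  i= 1: J-Y = 11 → L
  i= 2: P-Z = 16 → Q
  i= 3: G-F =  1 → B
  i= 4: L-W = 15 → P
  i= 5: E-E =  0 → A
  i= 6: S-Z = 19 → T
  i= 7: H-Q = 17 → R
  i= 8: N-S = 21 → V
  i= 9: R-G = 11 → L
  i=10: Z-J = 16 → Q
  i=11: G-F =  1 → B
  i=12: W-H = 15 → P
  i=13: K-K =  0 → A
  i=14: P-W = 19 → T
  i=15: U-D = 17 → R
  i=16: M-R = 21 → V
  i=17: V-K = 11 → L
  i=18: N-X = 16 → Q
  i=19: M-L =  1 → B
  i=20: F-Q = 15 → P
  i=21: J-J =  0 → A
  shifts repeat with period 8: VLQBPATR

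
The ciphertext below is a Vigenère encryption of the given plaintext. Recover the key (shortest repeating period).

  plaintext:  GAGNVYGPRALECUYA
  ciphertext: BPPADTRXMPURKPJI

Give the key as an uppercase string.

  i= 0: B-G = 21 → V
  i= 1: P-A = 15 → P
  i= 2: P-G =  9 → J
  i= 3: A-N = 13 → N
  i= 4: D-V =  8 → I
  i= 5: T-Y = 21 → V
  i= 6: R-G = 11 → L
  i= 7: X-P =  8 → I
  i= 8: M-R = 21 → V
  i= 9: P-A = 15 → P
  i=10: U-L =  9 → J
  i=11: R-E = 13 → N
  i=12: K-C =  8 → I
  i=13: P-U = 21 → V
  i=14: J-Y = 11 → L
  i=15: I-A =  8 → I
  shifts repeat with period 8: VPJNIVLI

VPJNIVLI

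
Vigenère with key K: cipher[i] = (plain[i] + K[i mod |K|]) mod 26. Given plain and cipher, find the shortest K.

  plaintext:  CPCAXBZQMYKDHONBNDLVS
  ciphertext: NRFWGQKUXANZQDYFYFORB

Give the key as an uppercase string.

LCDWJPLE

  i= 0: N-C = 11 → L
  i= 1: R-P =  2 → C
  i= 2: F-C =  3 → D
  i= 3: W-A = 22 → W
  i= 4: G-X =  9 → J
  i= 5: Q-B = 15 → P
  i= 6: K-Z = 11 → L
  i= 7: U-Q =  4 → E
  i= 8: X-M = 11 → L
  i= 9: A-Y =  2 → C
  i=10: N-K =  3 → D
  i=11: Z-D = 22 → W
  i=12: Q-H =  9 → J
  i=13: D-O = 15 → P
  i=14: Y-N = 11 → L
  i=15: F-B =  4 → E
  i=16: Y-N = 11 → L
  i=17: F-D =  2 → C
  i=18: O-L =  3 → D
  i=19: R-V = 22 → W
  i=20: B-S =  9 → J
  shifts repeat with period 8: LCDWJPLE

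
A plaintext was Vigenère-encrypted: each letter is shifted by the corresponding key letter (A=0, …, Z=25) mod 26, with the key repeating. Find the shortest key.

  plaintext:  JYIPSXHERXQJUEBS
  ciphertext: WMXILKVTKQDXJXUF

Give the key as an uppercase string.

NOPTT

  i= 0: W-J = 13 → N
  i= 1: M-Y = 14 → O
  i= 2: X-I = 15 → P
  i= 3: I-P = 19 → T
  i= 4: L-S = 19 → T
  i= 5: K-X = 13 → N
  i= 6: V-H = 14 → O
  i= 7: T-E = 15 → P
  i= 8: K-R = 19 → T
  i= 9: Q-X = 19 → T
  i=10: D-Q = 13 → N
  i=11: X-J = 14 → O
  i=12: J-U = 15 → P
  i=13: X-E = 19 → T
  i=14: U-B = 19 → T
  i=15: F-S = 13 → N
  shifts repeat with period 5: NOPTT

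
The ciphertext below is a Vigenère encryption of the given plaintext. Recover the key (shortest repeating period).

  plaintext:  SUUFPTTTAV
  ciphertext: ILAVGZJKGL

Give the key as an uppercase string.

QRG

  i= 0: I-S = 16 → Q
  i= 1: L-U = 17 → R
  i= 2: A-U =  6 → G
  i= 3: V-F = 16 → Q
  i= 4: G-P = 17 → R
  i= 5: Z-T =  6 → G
  i= 6: J-T = 16 → Q
  i= 7: K-T = 17 → R
  i= 8: G-A =  6 → G
  i= 9: L-V = 16 → Q
  shifts repeat with period 3: QRG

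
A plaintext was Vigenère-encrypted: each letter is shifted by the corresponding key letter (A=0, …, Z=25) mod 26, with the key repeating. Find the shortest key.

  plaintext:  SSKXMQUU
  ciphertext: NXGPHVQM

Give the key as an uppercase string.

  i= 0: N-S = 21 → V
  i= 1: X-S =  5 → F
  i= 2: G-K = 22 → W
  i= 3: P-X = 18 → S
  i= 4: H-M = 21 → V
  i= 5: V-Q =  5 → F
  i= 6: Q-U = 22 → W
  i= 7: M-U = 18 → S
  shifts repeat with period 4: VFWS

VFWS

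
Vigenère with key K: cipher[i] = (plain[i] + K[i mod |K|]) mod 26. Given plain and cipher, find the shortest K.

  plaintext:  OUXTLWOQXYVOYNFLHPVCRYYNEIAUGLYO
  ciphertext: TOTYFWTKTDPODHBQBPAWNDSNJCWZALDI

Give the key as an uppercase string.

FUWFUA

  i= 0: T-O =  5 → F
  i= 1: O-U = 20 → U
  i= 2: T-X = 22 → W
  i= 3: Y-T =  5 → F
  i= 4: F-L = 20 → U
  i= 5: W-W =  0 → A
  i= 6: T-O =  5 → F
  i= 7: K-Q = 20 → U
  i= 8: T-X = 22 → W
  i= 9: D-Y =  5 → F
  i=10: P-V = 20 → U
  i=11: O-O =  0 → A
  i=12: D-Y =  5 → F
  i=13: H-N = 20 → U
  i=14: B-F = 22 → W
  i=15: Q-L =  5 → F
  i=16: B-H = 20 → U
  i=17: P-P =  0 → A
  i=18: A-V =  5 → F
  i=19: W-C = 20 → U
  i=20: N-R = 22 → W
  i=21: D-Y =  5 → F
  i=22: S-Y = 20 → U
  i=23: N-N =  0 → A
  i=24: J-E =  5 → F
  i=25: C-I = 20 → U
  i=26: W-A = 22 → W
  i=27: Z-U =  5 → F
  i=28: A-G = 20 → U
  i=29: L-L =  0 → A
  i=30: D-Y =  5 → F
  i=31: I-O = 20 → U
  shifts repeat with period 6: FUWFUA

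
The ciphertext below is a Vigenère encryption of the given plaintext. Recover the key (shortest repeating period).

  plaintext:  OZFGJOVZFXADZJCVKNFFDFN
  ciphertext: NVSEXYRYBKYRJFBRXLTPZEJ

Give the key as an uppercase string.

  i= 0: N-O = 25 → Z
  i= 1: V-Z = 22 → W
  i= 2: S-F = 13 → N
  i= 3: E-G = 24 → Y
  i= 4: X-J = 14 → O
  i= 5: Y-O = 10 → K
  i= 6: R-V = 22 → W
  i= 7: Y-Z = 25 → Z
  i= 8: B-F = 22 → W
  i= 9: K-X = 13 → N
  i=10: Y-A = 24 → Y
  i=11: R-D = 14 → O
  i=12: J-Z = 10 → K
  i=13: F-J = 22 → W
  i=14: B-C = 25 → Z
  i=15: R-V = 22 → W
  i=16: X-K = 13 → N
  i=17: L-N = 24 → Y
  i=18: T-F = 14 → O
  i=19: P-F = 10 → K
  i=20: Z-D = 22 → W
  i=21: E-F = 25 → Z
  i=22: J-N = 22 → W
  shifts repeat with period 7: ZWNYOKW

ZWNYOKW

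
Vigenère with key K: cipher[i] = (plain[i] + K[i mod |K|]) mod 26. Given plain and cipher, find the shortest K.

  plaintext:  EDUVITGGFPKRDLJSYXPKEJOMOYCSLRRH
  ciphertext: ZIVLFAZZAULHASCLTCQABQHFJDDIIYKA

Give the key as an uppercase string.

  i= 0: Z-E = 21 → V
  i= 1: I-D =  5 → F
  i= 2: V-U =  1 → B
  i= 3: L-V = 16 → Q
  i= 4: F-I = 23 → X
  i= 5: A-T =  7 → H
  i= 6: Z-G = 19 → T
  i= 7: Z-G = 19 → T
  i= 8: A-F = 21 → V
  i= 9: U-P =  5 → F
  i=10: L-K =  1 → B
  i=11: H-R = 16 → Q
  i=12: A-D = 23 → X
  i=13: S-L =  7 → H
  i=14: C-J = 19 → T
  i=15: L-S = 19 → T
  i=16: T-Y = 21 → V
  i=17: C-X =  5 → F
  i=18: Q-P =  1 → B
  i=19: A-K = 16 → Q
  i=20: B-E = 23 → X
  i=21: Q-J =  7 → H
  i=22: H-O = 19 → T
  i=23: F-M = 19 → T
  i=24: J-O = 21 → V
  i=25: D-Y =  5 → F
  i=26: D-C =  1 → B
  i=27: I-S = 16 → Q
  i=28: I-L = 23 → X
  i=29: Y-R =  7 → H
  i=30: K-R = 19 → T
  i=31: A-H = 19 → T
  shifts repeat with period 8: VFBQXHTT

VFBQXHTT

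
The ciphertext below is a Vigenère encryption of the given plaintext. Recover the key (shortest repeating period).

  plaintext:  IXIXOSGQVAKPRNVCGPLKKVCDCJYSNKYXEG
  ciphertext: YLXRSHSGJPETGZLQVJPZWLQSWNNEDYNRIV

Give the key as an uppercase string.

QOPUEPM

  i= 0: Y-I = 16 → Q
  i= 1: L-X = 14 → O
  i= 2: X-I = 15 → P
  i= 3: R-X = 20 → U
  i= 4: S-O =  4 → E
  i= 5: H-S = 15 → P
  i= 6: S-G = 12 → M
  i= 7: G-Q = 16 → Q
  i= 8: J-V = 14 → O
  i= 9: P-A = 15 → P
  i=10: E-K = 20 → U
  i=11: T-P =  4 → E
  i=12: G-R = 15 → P
  i=13: Z-N = 12 → M
  i=14: L-V = 16 → Q
  i=15: Q-C = 14 → O
  i=16: V-G = 15 → P
  i=17: J-P = 20 → U
  i=18: P-L =  4 → E
  i=19: Z-K = 15 → P
  i=20: W-K = 12 → M
  i=21: L-V = 16 → Q
  i=22: Q-C = 14 → O
  i=23: S-D = 15 → P
  i=24: W-C = 20 → U
  i=25: N-J =  4 → E
  i=26: N-Y = 15 → P
  i=27: E-S = 12 → M
  i=28: D-N = 16 → Q
  i=29: Y-K = 14 → O
  i=30: N-Y = 15 → P
  i=31: R-X = 20 → U
  i=32: I-E =  4 → E
  i=33: V-G = 15 → P
  shifts repeat with period 7: QOPUEPM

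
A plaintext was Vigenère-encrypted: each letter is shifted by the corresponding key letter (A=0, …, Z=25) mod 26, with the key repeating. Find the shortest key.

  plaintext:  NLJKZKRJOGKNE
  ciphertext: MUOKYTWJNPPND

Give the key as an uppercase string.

ZJFA

  i= 0: M-N = 25 → Z
  i= 1: U-L =  9 → J
  i= 2: O-J =  5 → F
  i= 3: K-K =  0 → A
  i= 4: Y-Z = 25 → Z
  i= 5: T-K =  9 → J
  i= 6: W-R =  5 → F
  i= 7: J-J =  0 → A
  i= 8: N-O = 25 → Z
  i= 9: P-G =  9 → J
  i=10: P-K =  5 → F
  i=11: N-N =  0 → A
  i=12: D-E = 25 → Z
  shifts repeat with period 4: ZJFA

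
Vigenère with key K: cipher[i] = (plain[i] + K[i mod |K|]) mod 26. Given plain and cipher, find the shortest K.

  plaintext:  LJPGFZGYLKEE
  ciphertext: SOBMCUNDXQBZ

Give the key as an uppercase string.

HFMGXV

  i= 0: S-L =  7 → H
  i= 1: O-J =  5 → F
  i= 2: B-P = 12 → M
  i= 3: M-G =  6 → G
  i= 4: C-F = 23 → X
  i= 5: U-Z = 21 → V
  i= 6: N-G =  7 → H
  i= 7: D-Y =  5 → F
  i= 8: X-L = 12 → M
  i= 9: Q-K =  6 → G
  i=10: B-E = 23 → X
  i=11: Z-E = 21 → V
  shifts repeat with period 6: HFMGXV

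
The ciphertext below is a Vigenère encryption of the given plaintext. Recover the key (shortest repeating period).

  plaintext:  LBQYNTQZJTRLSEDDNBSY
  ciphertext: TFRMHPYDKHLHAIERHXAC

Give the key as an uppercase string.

  i= 0: T-L =  8 → I
  i= 1: F-B =  4 → E
  i= 2: R-Q =  1 → B
  i= 3: M-Y = 14 → O
  i= 4: H-N = 20 → U
  i= 5: P-T = 22 → W
  i= 6: Y-Q =  8 → I
  i= 7: D-Z =  4 → E
  i= 8: K-J =  1 → B
  i= 9: H-T = 14 → O
  i=10: L-R = 20 → U
  i=11: H-L = 22 → W
  i=12: A-S =  8 → I
  i=13: I-E =  4 → E
  i=14: E-D =  1 → B
  i=15: R-D = 14 → O
  i=16: H-N = 20 → U
  i=17: X-B = 22 → W
  i=18: A-S =  8 → I
  i=19: C-Y =  4 → E
  shifts repeat with period 6: IEBOUW

IEBOUW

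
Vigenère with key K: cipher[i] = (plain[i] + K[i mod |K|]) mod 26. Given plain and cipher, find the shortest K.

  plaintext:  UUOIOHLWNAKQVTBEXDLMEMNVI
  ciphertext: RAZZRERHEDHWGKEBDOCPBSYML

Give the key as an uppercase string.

  i= 0: R-U = 23 → X
  i= 1: A-U =  6 → G
  i= 2: Z-O = 11 → L
  i= 3: Z-I = 17 → R
  i= 4: R-O =  3 → D
  i= 5: E-H = 23 → X
  i= 6: R-L =  6 → G
  i= 7: H-W = 11 → L
  i= 8: E-N = 17 → R
  i= 9: D-A =  3 → D
  i=10: H-K = 23 → X
  i=11: W-Q =  6 → G
  i=12: G-V = 11 → L
  i=13: K-T = 17 → R
  i=14: E-B =  3 → D
  i=15: B-E = 23 → X
  i=16: D-X =  6 → G
  i=17: O-D = 11 → L
  i=18: C-L = 17 → R
  i=19: P-M =  3 → D
  i=20: B-E = 23 → X
  i=21: S-M =  6 → G
  i=22: Y-N = 11 → L
  i=23: M-V = 17 → R
  i=24: L-I =  3 → D
  shifts repeat with period 5: XGLRD

XGLRD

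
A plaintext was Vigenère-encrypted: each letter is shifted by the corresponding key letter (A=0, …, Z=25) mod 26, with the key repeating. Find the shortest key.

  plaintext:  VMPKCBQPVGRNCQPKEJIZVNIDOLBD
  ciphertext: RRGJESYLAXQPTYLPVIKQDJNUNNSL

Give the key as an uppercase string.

  i= 0: R-V = 22 → W
  i= 1: R-M =  5 → F
  i= 2: G-P = 17 → R
  i= 3: J-K = 25 → Z
  i= 4: E-C =  2 → C
  i= 5: S-B = 17 → R
  i= 6: Y-Q =  8 → I
  i= 7: L-P = 22 → W
  i= 8: A-V =  5 → F
  i= 9: X-G = 17 → R
  i=10: Q-R = 25 → Z
  i=11: P-N =  2 → C
  i=12: T-C = 17 → R
  i=13: Y-Q =  8 → I
  i=14: L-P = 22 → W
  i=15: P-K =  5 → F
  i=16: V-E = 17 → R
  i=17: I-J = 25 → Z
  i=18: K-I =  2 → C
  i=19: Q-Z = 17 → R
  i=20: D-V =  8 → I
  i=21: J-N = 22 → W
  i=22: N-I =  5 → F
  i=23: U-D = 17 → R
  i=24: N-O = 25 → Z
  i=25: N-L =  2 → C
  i=26: S-B = 17 → R
  i=27: L-D =  8 → I
  shifts repeat with period 7: WFRZCRI

WFRZCRI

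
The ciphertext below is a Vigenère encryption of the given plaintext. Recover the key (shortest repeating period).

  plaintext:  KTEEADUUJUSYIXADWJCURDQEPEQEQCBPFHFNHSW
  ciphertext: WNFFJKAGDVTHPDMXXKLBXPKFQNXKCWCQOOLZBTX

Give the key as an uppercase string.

  i= 0: W-K = 12 → M
  i= 1: N-T = 20 → U
  i= 2: F-E =  1 → B
  i= 3: F-E =  1 → B
  i= 4: J-A =  9 → J
  i= 5: K-D =  7 → H
  i= 6: A-U =  6 → G
  i= 7: G-U = 12 → M
  i= 8: D-J = 20 → U
  i= 9: V-U =  1 → B
  i=10: T-S =  1 → B
  i=11: H-Y =  9 → J
  i=12: P-I =  7 → H
  i=13: D-X =  6 → G
  i=14: M-A = 12 → M
  i=15: X-D = 20 → U
  i=16: X-W =  1 → B
  i=17: K-J =  1 → B
  i=18: L-C =  9 → J
  i=19: B-U =  7 → H
  i=20: X-R =  6 → G
  i=21: P-D = 12 → M
  i=22: K-Q = 20 → U
  i=23: F-E =  1 → B
  i=24: Q-P =  1 → B
  i=25: N-E =  9 → J
  i=26: X-Q =  7 → H
  i=27: K-E =  6 → G
  i=28: C-Q = 12 → M
  i=29: W-C = 20 → U
  i=30: C-B =  1 → B
  i=31: Q-P =  1 → B
  i=32: O-F =  9 → J
  i=33: O-H =  7 → H
  i=34: L-F =  6 → G
  i=35: Z-N = 12 → M
  i=36: B-H = 20 → U
  i=37: T-S =  1 → B
  i=38: X-W =  1 → B
  shifts repeat with period 7: MUBBJHG

MUBBJHG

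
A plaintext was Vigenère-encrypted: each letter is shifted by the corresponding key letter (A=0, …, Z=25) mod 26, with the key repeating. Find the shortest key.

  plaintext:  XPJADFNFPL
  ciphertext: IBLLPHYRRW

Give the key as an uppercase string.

LMC

  i= 0: I-X = 11 → L
  i= 1: B-P = 12 → M
  i= 2: L-J =  2 → C
  i= 3: L-A = 11 → L
  i= 4: P-D = 12 → M
  i= 5: H-F =  2 → C
  i= 6: Y-N = 11 → L
  i= 7: R-F = 12 → M
  i= 8: R-P =  2 → C
  i= 9: W-L = 11 → L
  shifts repeat with period 3: LMC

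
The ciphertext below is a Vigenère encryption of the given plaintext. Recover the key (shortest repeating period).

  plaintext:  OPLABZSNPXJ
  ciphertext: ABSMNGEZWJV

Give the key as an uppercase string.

MMH

  i= 0: A-O = 12 → M
  i= 1: B-P = 12 → M
  i= 2: S-L =  7 → H
  i= 3: M-A = 12 → M
  i= 4: N-B = 12 → M
  i= 5: G-Z =  7 → H
  i= 6: E-S = 12 → M
  i= 7: Z-N = 12 → M
  i= 8: W-P =  7 → H
  i= 9: J-X = 12 → M
  i=10: V-J = 12 → M
  shifts repeat with period 3: MMH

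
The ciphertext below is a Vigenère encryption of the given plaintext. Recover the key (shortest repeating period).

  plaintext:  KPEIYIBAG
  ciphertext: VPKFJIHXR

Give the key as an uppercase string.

LAGX

  i= 0: V-K = 11 → L
  i= 1: P-P =  0 → A
  i= 2: K-E =  6 → G
  i= 3: F-I = 23 → X
  i= 4: J-Y = 11 → L
  i= 5: I-I =  0 → A
  i= 6: H-B =  6 → G
  i= 7: X-A = 23 → X
  i= 8: R-G = 11 → L
  shifts repeat with period 4: LAGX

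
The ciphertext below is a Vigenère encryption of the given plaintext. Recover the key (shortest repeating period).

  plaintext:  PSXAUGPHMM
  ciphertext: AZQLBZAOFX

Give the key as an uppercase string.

  i= 0: A-P = 11 → L
  i= 1: Z-S =  7 → H
  i= 2: Q-X = 19 → T
  i= 3: L-A = 11 → L
  i= 4: B-U =  7 → H
  i= 5: Z-G = 19 → T
  i= 6: A-P = 11 → L
  i= 7: O-H =  7 → H
  i= 8: F-M = 19 → T
  i= 9: X-M = 11 → L
  shifts repeat with period 3: LHT

LHT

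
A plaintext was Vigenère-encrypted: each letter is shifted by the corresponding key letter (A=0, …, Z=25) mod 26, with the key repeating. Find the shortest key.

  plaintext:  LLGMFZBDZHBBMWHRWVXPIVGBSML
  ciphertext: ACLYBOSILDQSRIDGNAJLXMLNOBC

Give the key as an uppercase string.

  i= 0: A-L = 15 → P
  i= 1: C-L = 17 → R
  i= 2: L-G =  5 → F
  i= 3: Y-M = 12 → M
  i= 4: B-F = 22 → W
  i= 5: O-Z = 15 → P
  i= 6: S-B = 17 → R
  i= 7: I-D =  5 → F
  i= 8: L-Z = 12 → M
  i= 9: D-H = 22 → W
  i=10: Q-B = 15 → P
  i=11: S-B = 17 → R
  i=12: R-M =  5 → F
  i=13: I-W = 12 → M
  i=14: D-H = 22 → W
  i=15: G-R = 15 → P
  i=16: N-W = 17 → R
  i=17: A-V =  5 → F
  i=18: J-X = 12 → M
  i=19: L-P = 22 → W
  i=20: X-I = 15 → P
  i=21: M-V = 17 → R
  i=22: L-G =  5 → F
  i=23: N-B = 12 → M
  i=24: O-S = 22 → W
  i=25: B-M = 15 → P
  i=26: C-L = 17 → R
  shifts repeat with period 5: PRFMW

PRFMW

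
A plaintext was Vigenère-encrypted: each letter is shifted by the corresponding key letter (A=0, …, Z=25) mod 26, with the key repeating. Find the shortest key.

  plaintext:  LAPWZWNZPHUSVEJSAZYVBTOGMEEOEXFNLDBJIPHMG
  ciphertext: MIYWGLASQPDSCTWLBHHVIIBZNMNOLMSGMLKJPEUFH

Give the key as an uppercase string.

BIJAHPNT

  i= 0: M-L =  1 → B
  i= 1: I-A =  8 → I
  i= 2: Y-P =  9 → J
  i= 3: W-W =  0 → A
  i= 4: G-Z =  7 → H
  i= 5: L-W = 15 → P
  i= 6: A-N = 13 → N
  i= 7: S-Z = 19 → T
  i= 8: Q-P =  1 → B
  i= 9: P-H =  8 → I
  i=10: D-U =  9 → J
  i=11: S-S =  0 → A
  i=12: C-V =  7 → H
  i=13: T-E = 15 → P
  i=14: W-J = 13 → N
  i=15: L-S = 19 → T
  i=16: B-A =  1 → B
  i=17: H-Z =  8 → I
  i=18: H-Y =  9 → J
  i=19: V-V =  0 → A
  i=20: I-B =  7 → H
  i=21: I-T = 15 → P
  i=22: B-O = 13 → N
  i=23: Z-G = 19 → T
  i=24: N-M =  1 → B
  i=25: M-E =  8 → I
  i=26: N-E =  9 → J
  i=27: O-O =  0 → A
  i=28: L-E =  7 → H
  i=29: M-X = 15 → P
  i=30: S-F = 13 → N
  i=31: G-N = 19 → T
  i=32: M-L =  1 → B
  i=33: L-D =  8 → I
  i=34: K-B =  9 → J
  i=35: J-J =  0 → A
  i=36: P-I =  7 → H
  i=37: E-P = 15 → P
  i=38: U-H = 13 → N
  i=39: F-M = 19 → T
  i=40: H-G =  1 → B
  shifts repeat with period 8: BIJAHPNT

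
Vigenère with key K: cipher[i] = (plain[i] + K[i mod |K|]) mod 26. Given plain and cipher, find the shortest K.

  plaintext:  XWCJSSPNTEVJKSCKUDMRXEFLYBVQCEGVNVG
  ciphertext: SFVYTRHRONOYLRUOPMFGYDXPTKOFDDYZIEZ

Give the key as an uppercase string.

VJTPBZSE

  i= 0: S-X = 21 → V
  i= 1: F-W =  9 → J
  i= 2: V-C = 19 → T
  i= 3: Y-J = 15 → P
  i= 4: T-S =  1 → B
  i= 5: R-S = 25 → Z
  i= 6: H-P = 18 → S
  i= 7: R-N =  4 → E
  i= 8: O-T = 21 → V
  i= 9: N-E =  9 → J
  i=10: O-V = 19 → T
  i=11: Y-J = 15 → P
  i=12: L-K =  1 → B
  i=13: R-S = 25 → Z
  i=14: U-C = 18 → S
  i=15: O-K =  4 → E
  i=16: P-U = 21 → V
  i=17: M-D =  9 → J
  i=18: F-M = 19 → T
  i=19: G-R = 15 → P
  i=20: Y-X =  1 → B
  i=21: D-E = 25 → Z
  i=22: X-F = 18 → S
  i=23: P-L =  4 → E
  i=24: T-Y = 21 → V
  i=25: K-B =  9 → J
  i=26: O-V = 19 → T
  i=27: F-Q = 15 → P
  i=28: D-C =  1 → B
  i=29: D-E = 25 → Z
  i=30: Y-G = 18 → S
  i=31: Z-V =  4 → E
  i=32: I-N = 21 → V
  i=33: E-V =  9 → J
  i=34: Z-G = 19 → T
  shifts repeat with period 8: VJTPBZSE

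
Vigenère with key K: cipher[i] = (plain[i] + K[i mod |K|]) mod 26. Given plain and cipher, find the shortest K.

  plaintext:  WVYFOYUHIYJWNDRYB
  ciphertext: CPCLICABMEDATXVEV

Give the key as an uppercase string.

  i= 0: C-W =  6 → G
  i= 1: P-V = 20 → U
  i= 2: C-Y =  4 → E
  i= 3: L-F =  6 → G
  i= 4: I-O = 20 → U
  i= 5: C-Y =  4 → E
  i= 6: A-U =  6 → G
  i= 7: B-H = 20 → U
  i= 8: M-I =  4 → E
  i= 9: E-Y =  6 → G
  i=10: D-J = 20 → U
  i=11: A-W =  4 → E
  i=12: T-N =  6 → G
  i=13: X-D = 20 → U
  i=14: V-R =  4 → E
  i=15: E-Y =  6 → G
  i=16: V-B = 20 → U
  shifts repeat with period 3: GUE

GUE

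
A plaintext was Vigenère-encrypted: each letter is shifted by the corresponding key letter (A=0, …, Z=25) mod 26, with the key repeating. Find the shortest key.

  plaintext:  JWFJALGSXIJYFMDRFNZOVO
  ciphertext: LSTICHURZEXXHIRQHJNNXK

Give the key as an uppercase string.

  i= 0: L-J =  2 → C
  i= 1: S-W = 22 → W
  i= 2: T-F = 14 → O
  i= 3: I-J = 25 → Z
  i= 4: C-A =  2 → C
  i= 5: H-L = 22 → W
  i= 6: U-G = 14 → O
  i= 7: R-S = 25 → Z
  i= 8: Z-X =  2 → C
  i= 9: E-I = 22 → W
  i=10: X-J = 14 → O
  i=11: X-Y = 25 → Z
  i=12: H-F =  2 → C
  i=13: I-M = 22 → W
  i=14: R-D = 14 → O
  i=15: Q-R = 25 → Z
  i=16: H-F =  2 → C
  i=17: J-N = 22 → W
  i=18: N-Z = 14 → O
  i=19: N-O = 25 → Z
  i=20: X-V =  2 → C
  i=21: K-O = 22 → W
  shifts repeat with period 4: CWOZ

CWOZ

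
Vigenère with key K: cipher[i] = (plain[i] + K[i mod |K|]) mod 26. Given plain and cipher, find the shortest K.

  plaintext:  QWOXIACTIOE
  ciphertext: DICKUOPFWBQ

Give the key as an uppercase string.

  i= 0: D-Q = 13 → N
  i= 1: I-W = 12 → M
  i= 2: C-O = 14 → O
  i= 3: K-X = 13 → N
  i= 4: U-I = 12 → M
  i= 5: O-A = 14 → O
  i= 6: P-C = 13 → N
  i= 7: F-T = 12 → M
  i= 8: W-I = 14 → O
  i= 9: B-O = 13 → N
  i=10: Q-E = 12 → M
  shifts repeat with period 3: NMO

NMO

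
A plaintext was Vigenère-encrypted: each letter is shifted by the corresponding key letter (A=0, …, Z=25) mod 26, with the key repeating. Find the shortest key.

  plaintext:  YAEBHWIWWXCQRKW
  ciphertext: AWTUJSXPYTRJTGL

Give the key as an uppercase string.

CWPT

  i= 0: A-Y =  2 → C
  i= 1: W-A = 22 → W
  i= 2: T-E = 15 → P
  i= 3: U-B = 19 → T
  i= 4: J-H =  2 → C
  i= 5: S-W = 22 → W
  i= 6: X-I = 15 → P
  i= 7: P-W = 19 → T
  i= 8: Y-W =  2 → C
  i= 9: T-X = 22 → W
  i=10: R-C = 15 → P
  i=11: J-Q = 19 → T
  i=12: T-R =  2 → C
  i=13: G-K = 22 → W
  i=14: L-W = 15 → P
  shifts repeat with period 4: CWPT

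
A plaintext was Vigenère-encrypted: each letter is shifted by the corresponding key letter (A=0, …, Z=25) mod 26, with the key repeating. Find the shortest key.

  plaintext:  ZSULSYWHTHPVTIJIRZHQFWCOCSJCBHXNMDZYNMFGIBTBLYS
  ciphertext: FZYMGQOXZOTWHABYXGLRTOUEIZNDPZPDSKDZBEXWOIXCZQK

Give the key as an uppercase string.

  i= 0: F-Z =  6 → G
  i= 1: Z-S =  7 → H
  i= 2: Y-U =  4 → E
  i= 3: M-L =  1 → B
  i= 4: G-S = 14 → O
  i= 5: Q-Y = 18 → S
  i= 6: O-W = 18 → S
  i= 7: X-H = 16 → Q
  i= 8: Z-T =  6 → G
  i= 9: O-H =  7 → H
  i=10: T-P =  4 → E
  i=11: W-V =  1 → B
  i=12: H-T = 14 → O
  i=13: A-I = 18 → S
  i=14: B-J = 18 → S
  i=15: Y-I = 16 → Q
  i=16: X-R =  6 → G
  i=17: G-Z =  7 → H
  i=18: L-H =  4 → E
  i=19: R-Q =  1 → B
  i=20: T-F = 14 → O
  i=21: O-W = 18 → S
  i=22: U-C = 18 → S
  i=23: E-O = 16 → Q
  i=24: I-C =  6 → G
  i=25: Z-S =  7 → H
  i=26: N-J =  4 → E
  i=27: D-C =  1 → B
  i=28: P-B = 14 → O
  i=29: Z-H = 18 → S
  i=30: P-X = 18 → S
  i=31: D-N = 16 → Q
  i=32: S-M =  6 → G
  i=33: K-D =  7 → H
  i=34: D-Z =  4 → E
  i=35: Z-Y =  1 → B
  i=36: B-N = 14 → O
  i=37: E-M = 18 → S
  i=38: X-F = 18 → S
  i=39: W-G = 16 → Q
  i=40: O-I =  6 → G
  i=41: I-B =  7 → H
  i=42: X-T =  4 → E
  i=43: C-B =  1 → B
  i=44: Z-L = 14 → O
  i=45: Q-Y = 18 → S
  i=46: K-S = 18 → S
  shifts repeat with period 8: GHEBOSSQ

GHEBOSSQ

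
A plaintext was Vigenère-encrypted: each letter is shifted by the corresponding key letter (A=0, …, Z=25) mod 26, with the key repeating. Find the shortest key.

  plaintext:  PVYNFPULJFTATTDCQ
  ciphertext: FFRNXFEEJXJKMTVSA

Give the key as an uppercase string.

QKTAS

  i= 0: F-P = 16 → Q
  i= 1: F-V = 10 → K
  i= 2: R-Y = 19 → T
  i= 3: N-N =  0 → A
  i= 4: X-F = 18 → S
  i= 5: F-P = 16 → Q
  i= 6: E-U = 10 → K
  i= 7: E-L = 19 → T
  i= 8: J-J =  0 → A
  i= 9: X-F = 18 → S
  i=10: J-T = 16 → Q
  i=11: K-A = 10 → K
  i=12: M-T = 19 → T
  i=13: T-T =  0 → A
  i=14: V-D = 18 → S
  i=15: S-C = 16 → Q
  i=16: A-Q = 10 → K
  shifts repeat with period 5: QKTAS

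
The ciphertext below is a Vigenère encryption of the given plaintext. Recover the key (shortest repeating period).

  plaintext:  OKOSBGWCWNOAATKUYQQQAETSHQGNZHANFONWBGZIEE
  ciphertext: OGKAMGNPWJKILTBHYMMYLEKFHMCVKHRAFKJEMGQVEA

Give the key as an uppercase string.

  i= 0: O-O =  0 → A
  i= 1: G-K = 22 → W
  i= 2: K-O = 22 → W
  i= 3: A-S =  8 → I
  i= 4: M-B = 11 → L
  i= 5: G-G =  0 → A
  i= 6: N-W = 17 → R
  i= 7: P-C = 13 → N
  i= 8: W-W =  0 → A
  i= 9: J-N = 22 → W
  i=10: K-O = 22 → W
  i=11: I-A =  8 → I
  i=12: L-A = 11 → L
  i=13: T-T =  0 → A
  i=14: B-K = 17 → R
  i=15: H-U = 13 → N
  i=16: Y-Y =  0 → A
  i=17: M-Q = 22 → W
  i=18: M-Q = 22 → W
  i=19: Y-Q =  8 → I
  i=20: L-A = 11 → L
  i=21: E-E =  0 → A
  i=22: K-T = 17 → R
  i=23: F-S = 13 → N
  i=24: H-H =  0 → A
  i=25: M-Q = 22 → W
  i=26: C-G = 22 → W
  i=27: V-N =  8 → I
  i=28: K-Z = 11 → L
  i=29: H-H =  0 → A
  i=30: R-A = 17 → R
  i=31: A-N = 13 → N
  i=32: F-F =  0 → A
  i=33: K-O = 22 → W
  i=34: J-N = 22 → W
  i=35: E-W =  8 → I
  i=36: M-B = 11 → L
  i=37: G-G =  0 → A
  i=38: Q-Z = 17 → R
  i=39: V-I = 13 → N
  i=40: E-E =  0 → A
  i=41: A-E = 22 → W
  shifts repeat with period 8: AWWILARN

AWWILARN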